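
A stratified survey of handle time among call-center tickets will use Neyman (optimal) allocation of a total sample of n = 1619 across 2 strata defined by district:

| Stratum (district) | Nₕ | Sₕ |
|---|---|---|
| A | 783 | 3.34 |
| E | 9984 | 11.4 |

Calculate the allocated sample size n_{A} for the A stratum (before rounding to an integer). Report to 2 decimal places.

36.36

Neyman allocation: nₕ = n·NₕSₕ / Σⱼ NⱼSⱼ.
Σ NⱼSⱼ = 783·3.34 + 9984·11.4 = 116432.82.
n_{A} = 1619·783·3.34 / 116432.82 = 36.36.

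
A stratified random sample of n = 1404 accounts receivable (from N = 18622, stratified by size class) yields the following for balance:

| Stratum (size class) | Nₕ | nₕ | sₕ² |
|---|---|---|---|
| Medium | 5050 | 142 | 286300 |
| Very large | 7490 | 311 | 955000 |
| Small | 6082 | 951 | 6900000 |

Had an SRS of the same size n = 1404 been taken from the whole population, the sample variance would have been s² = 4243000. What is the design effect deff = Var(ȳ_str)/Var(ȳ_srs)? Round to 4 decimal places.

0.4556

Var(ȳ_str) = Σ Wₕ²(1−fₕ)sₕ²/nₕ with Wₕ = Nₕ/18622:
  Medium: (5050/18622)²·(1−142/5050)·286300/142 = 144.10408
  Very large: (7490/18622)²·(1−311/7490)·955000/311 = 476.14158
  Small: (6082/18622)²·(1−951/6082)·6900000/951 = 652.9266
  → Var(ȳ_str) = 1273.1723.
Var(ȳ_srs) = (1 − 1404/18622)·4243000/1404 = 2794.231.
deff = 1273.1723 / 2794.231 = 0.4556.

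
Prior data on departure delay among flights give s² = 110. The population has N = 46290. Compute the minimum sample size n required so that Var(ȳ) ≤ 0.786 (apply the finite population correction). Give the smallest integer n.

Without fpc, n₀ = s²/D = 110/0.786 = 139.9491.
With fpc, (1 − n/N)·s²/n ≤ D requires n ≥ n₀/(1 + n₀/N) = 139.9491/(1 + 139.9491/46290) = 139.5273.
Rounding up, n = 140.

140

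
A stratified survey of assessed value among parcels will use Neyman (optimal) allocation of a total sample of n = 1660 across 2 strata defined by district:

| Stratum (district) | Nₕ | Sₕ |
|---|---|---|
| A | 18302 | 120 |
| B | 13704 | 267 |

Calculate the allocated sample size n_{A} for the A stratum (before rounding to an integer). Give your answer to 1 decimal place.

622.7

Neyman allocation: nₕ = n·NₕSₕ / Σⱼ NⱼSⱼ.
Σ NⱼSⱼ = 18302·120 + 13704·267 = 5.855208 × 10^6.
n_{A} = 1660·18302·120 / (5.855208 × 10^6) = 622.7.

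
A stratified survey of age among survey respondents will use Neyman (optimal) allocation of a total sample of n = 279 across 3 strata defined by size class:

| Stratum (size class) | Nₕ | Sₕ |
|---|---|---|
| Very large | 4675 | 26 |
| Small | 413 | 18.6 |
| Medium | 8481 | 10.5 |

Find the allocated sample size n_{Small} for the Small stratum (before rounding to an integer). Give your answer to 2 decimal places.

Neyman allocation: nₕ = n·NₕSₕ / Σⱼ NⱼSⱼ.
Σ NⱼSⱼ = 4675·26 + 413·18.6 + 8481·10.5 = 218282.3.
n_{Small} = 279·413·18.6 / 218282.3 = 9.82.

9.82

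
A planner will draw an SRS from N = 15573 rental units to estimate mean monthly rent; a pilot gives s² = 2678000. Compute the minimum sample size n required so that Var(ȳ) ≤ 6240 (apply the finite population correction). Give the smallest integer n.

Without fpc, n₀ = s²/D = 2678000/6240 = 429.1667.
With fpc, (1 − n/N)·s²/n ≤ D requires n ≥ n₀/(1 + n₀/N) = 429.1667/(1 + 429.1667/15573) = 417.6568.
Rounding up, n = 418.

418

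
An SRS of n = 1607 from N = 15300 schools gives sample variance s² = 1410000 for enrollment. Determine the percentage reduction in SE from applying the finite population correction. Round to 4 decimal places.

5.3973

f = n/N = 1607/15300 = 0.10503268.
SE_no-fpc = √(s²/n) = 29.62113; SE_fpc = √((1−f)s²/n) = 28.022392.
Ratio = √(1−f) = 0.94602712. Reduction = 100·(1 − 0.94602712) = 5.3973%.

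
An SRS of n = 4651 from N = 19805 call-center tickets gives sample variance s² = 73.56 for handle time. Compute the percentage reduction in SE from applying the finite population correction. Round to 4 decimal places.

f = n/N = 4651/19805 = 0.23483969.
SE_no-fpc = √(s²/n) = 0.12576149; SE_fpc = √((1−f)s²/n) = 0.11000791.
Ratio = √(1−f) = 0.87473442. Reduction = 100·(1 − 0.87473442) = 12.5266%.

12.5266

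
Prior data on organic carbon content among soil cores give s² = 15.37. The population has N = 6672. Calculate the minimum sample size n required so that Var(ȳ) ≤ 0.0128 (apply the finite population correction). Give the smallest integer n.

Without fpc, n₀ = s²/D = 15.37/0.0128 = 1200.7812.
With fpc, (1 − n/N)·s²/n ≤ D requires n ≥ n₀/(1 + n₀/N) = 1200.7812/(1 + 1200.7812/6672) = 1017.6343.
Rounding up, n = 1018.

1018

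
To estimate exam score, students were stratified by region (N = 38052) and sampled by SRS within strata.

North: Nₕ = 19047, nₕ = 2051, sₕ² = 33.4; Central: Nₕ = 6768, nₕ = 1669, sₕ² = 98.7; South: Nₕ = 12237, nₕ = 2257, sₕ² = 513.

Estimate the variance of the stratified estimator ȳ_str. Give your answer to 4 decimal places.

0.0242

Var(ȳ_str) = Σₕ Wₕ²(1 − fₕ)sₕ²/nₕ with Wₕ = Nₕ/N, N = 38052.
North: Wₕ = 0.50055188; term = 0.50055188²·(1 − 0.10768100)·33.4/2051 = 0.0036408194.
Central: Wₕ = 0.17786187; term = 0.17786187²·(1 − 0.24660165)·98.7/1669 = 0.001409455.
South: Wₕ = 0.32158625; term = 0.32158625²·(1 − 0.18444063)·513/2257 = 0.019170628.
Sum = 0.024220902.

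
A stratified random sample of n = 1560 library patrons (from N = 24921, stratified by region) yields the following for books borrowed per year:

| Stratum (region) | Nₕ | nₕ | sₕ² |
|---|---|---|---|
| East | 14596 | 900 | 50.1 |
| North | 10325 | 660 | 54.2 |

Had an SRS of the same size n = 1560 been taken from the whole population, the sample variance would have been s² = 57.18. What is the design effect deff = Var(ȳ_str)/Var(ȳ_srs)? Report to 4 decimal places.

0.9055

Var(ȳ_str) = Σ Wₕ²(1−fₕ)sₕ²/nₕ with Wₕ = Nₕ/24921:
  East: (14596/24921)²·(1−900/14596)·50.1/900 = 0.017918097
  North: (10325/24921)²·(1−660/10325)·54.2/660 = 0.013195211
  → Var(ȳ_str) = 0.031113308.
Var(ȳ_srs) = (1 − 1560/24921)·57.18/1560 = 0.034359396.
deff = 0.031113308 / 0.034359396 = 0.9055.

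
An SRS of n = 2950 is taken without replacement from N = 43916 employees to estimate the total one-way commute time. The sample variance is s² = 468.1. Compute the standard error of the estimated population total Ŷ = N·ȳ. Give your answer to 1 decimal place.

Var(Ŷ) = N²·Var(ȳ) = N²·(1 − n/N)·s²/n.
f = 2950/43916 = 0.06717370; Var(ȳ) = 0.93282630·468.1/2950 = 0.14801898.
Var(Ŷ) = 43916² · 0.14801898 = 2.8547163 × 10^8.
SE(Ŷ) = √(2.8547163 × 10^8) = 16895.9.

16895.9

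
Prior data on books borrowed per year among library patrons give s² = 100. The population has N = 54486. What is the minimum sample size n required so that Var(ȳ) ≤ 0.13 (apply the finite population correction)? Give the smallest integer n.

759

Without fpc, n₀ = s²/D = 100/0.13 = 769.2308.
With fpc, (1 − n/N)·s²/n ≤ D requires n ≥ n₀/(1 + n₀/N) = 769.2308/(1 + 769.2308/54486) = 758.5220.
Rounding up, n = 759.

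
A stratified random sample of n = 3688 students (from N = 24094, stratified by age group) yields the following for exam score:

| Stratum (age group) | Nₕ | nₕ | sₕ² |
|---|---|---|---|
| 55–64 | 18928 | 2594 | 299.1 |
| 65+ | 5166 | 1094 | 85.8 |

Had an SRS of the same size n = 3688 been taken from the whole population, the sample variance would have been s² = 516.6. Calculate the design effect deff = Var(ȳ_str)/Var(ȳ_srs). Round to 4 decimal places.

Var(ȳ_str) = Σ Wₕ²(1−fₕ)sₕ²/nₕ with Wₕ = Nₕ/24094:
  55–64: (18928/24094)²·(1−2594/18928)·299.1/2594 = 0.061408135
  65+: (5166/24094)²·(1−1094/5166)·85.8/1094 = 0.0028419362
  → Var(ȳ_str) = 0.064250071.
Var(ȳ_srs) = (1 − 3688/24094)·516.6/3688 = 0.1186349.
deff = 0.064250071 / 0.1186349 = 0.5416.

0.5416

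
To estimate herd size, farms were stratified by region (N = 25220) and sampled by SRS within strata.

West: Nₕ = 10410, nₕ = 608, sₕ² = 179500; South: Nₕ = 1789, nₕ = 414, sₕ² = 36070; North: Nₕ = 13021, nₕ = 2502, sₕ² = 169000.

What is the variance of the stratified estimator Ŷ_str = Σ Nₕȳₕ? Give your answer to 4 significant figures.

3.959 × 10^10

Var(Ŷ_str) = Σₕ Nₕ²(1 − fₕ)sₕ²/nₕ.
West: 10410²·(1 − 608/10410)·179500/608 = 3.0124948 × 10^10.
South: 1789²·(1 − 414/1789)·36070/414 = 2.1431809 × 10^8.
North: 13021²·(1 − 2502/13021)·169000/2502 = 9.2516287 × 10^9.
Sum = 3.9590895 × 10^10.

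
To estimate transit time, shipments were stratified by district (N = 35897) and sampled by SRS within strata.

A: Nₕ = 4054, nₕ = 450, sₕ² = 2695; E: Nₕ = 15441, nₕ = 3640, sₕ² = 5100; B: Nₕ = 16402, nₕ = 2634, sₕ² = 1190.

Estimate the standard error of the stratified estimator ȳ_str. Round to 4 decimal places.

Var(ȳ_str) = Σₕ Wₕ²(1 − fₕ)sₕ²/nₕ with Wₕ = Nₕ/N, N = 35897.
A: Wₕ = 0.11293423; term = 0.11293423²·(1 − 0.11100148)·2695/450 = 0.067904487.
E: Wₕ = 0.43014737; term = 0.43014737²·(1 − 0.23573603)·5100/3640 = 0.19812839.
B: Wₕ = 0.45691841; term = 0.45691841²·(1 − 0.16059017)·1190/2634 = 0.079173992.
Sum = 0.34520687.
SE = √(0.34520687) = 0.5875.

0.5875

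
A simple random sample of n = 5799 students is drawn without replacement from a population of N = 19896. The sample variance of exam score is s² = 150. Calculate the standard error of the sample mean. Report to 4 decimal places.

Under SRS without replacement, Var(ȳ) = (1 − f)·s²/n with f = n/N = 5799/19896 = 0.29146562.
Var(ȳ) = (1 − 0.29146562)·150/5799 = 0.70853438·0.025866529 = 0.018327325.
SE(ȳ) = √(0.018327325) = 0.1354.

0.1354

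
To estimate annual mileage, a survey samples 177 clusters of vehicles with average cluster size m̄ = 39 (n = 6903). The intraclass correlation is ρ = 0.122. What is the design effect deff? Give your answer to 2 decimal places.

deff = 1 + (39 − 1)·0.122 = 1 + 4.636 = 5.636.

5.64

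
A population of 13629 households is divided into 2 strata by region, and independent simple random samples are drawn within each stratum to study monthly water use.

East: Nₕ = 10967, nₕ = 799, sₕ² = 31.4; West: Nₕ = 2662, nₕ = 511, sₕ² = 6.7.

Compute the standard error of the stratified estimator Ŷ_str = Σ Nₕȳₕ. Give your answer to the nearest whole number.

2111

Var(Ŷ_str) = Σₕ Nₕ²(1 − fₕ)sₕ²/nₕ.
East: 10967²·(1 − 799/10967)·31.4/799 = 4.3823418 × 10^6.
West: 2662²·(1 − 511/2662)·6.7/511 = 75076.214.
Sum = 4.457418 × 10^6.
SE = √(4.457418 × 10^6) = 2111.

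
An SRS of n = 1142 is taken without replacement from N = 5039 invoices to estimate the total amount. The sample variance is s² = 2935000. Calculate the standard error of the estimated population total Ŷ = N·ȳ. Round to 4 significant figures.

224700

Var(Ŷ) = N²·Var(ȳ) = N²·(1 − n/N)·s²/n.
f = 1142/5039 = 0.22663227; Var(ȳ) = 0.77336773·2935000/1142 = 1987.5957.
Var(Ŷ) = 5039² · 1987.5957 = 5.0468078 × 10^10.
SE(Ŷ) = √(5.0468078 × 10^10) = 224700.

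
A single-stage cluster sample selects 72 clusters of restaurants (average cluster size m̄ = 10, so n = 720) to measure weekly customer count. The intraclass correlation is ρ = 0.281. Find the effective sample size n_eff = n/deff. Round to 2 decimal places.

204.02

deff = 1 + (10 − 1)·0.281 = 1 + 2.529 = 3.529.
n_eff = 720 / 3.529 = 204.02.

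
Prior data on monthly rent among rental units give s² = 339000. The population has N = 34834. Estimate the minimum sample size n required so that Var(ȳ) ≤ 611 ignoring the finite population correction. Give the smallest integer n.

555

Without fpc, n₀ = s²/D = 339000/611 = 554.8282.
Rounding up, n = 555.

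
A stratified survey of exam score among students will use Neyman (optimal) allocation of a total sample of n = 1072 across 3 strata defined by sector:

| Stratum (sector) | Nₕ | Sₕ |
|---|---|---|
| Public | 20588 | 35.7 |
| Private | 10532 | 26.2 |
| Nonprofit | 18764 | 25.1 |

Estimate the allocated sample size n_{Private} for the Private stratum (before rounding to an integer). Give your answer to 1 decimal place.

Neyman allocation: nₕ = n·NₕSₕ / Σⱼ NⱼSⱼ.
Σ NⱼSⱼ = 20588·35.7 + 10532·26.2 + 18764·25.1 = 1.4819064 × 10^6.
n_{Private} = 1072·10532·26.2 / (1.4819064 × 10^6) = 199.6.

199.6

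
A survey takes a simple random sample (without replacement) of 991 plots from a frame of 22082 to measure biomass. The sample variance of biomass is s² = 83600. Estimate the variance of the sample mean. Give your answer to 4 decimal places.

Under SRS without replacement, Var(ȳ) = (1 − f)·s²/n with f = n/N = 991/22082 = 0.04487818.
Var(ȳ) = (1 − 0.04487818)·83600/991 = 0.95512182·84.359233 = 80.573344.

80.5733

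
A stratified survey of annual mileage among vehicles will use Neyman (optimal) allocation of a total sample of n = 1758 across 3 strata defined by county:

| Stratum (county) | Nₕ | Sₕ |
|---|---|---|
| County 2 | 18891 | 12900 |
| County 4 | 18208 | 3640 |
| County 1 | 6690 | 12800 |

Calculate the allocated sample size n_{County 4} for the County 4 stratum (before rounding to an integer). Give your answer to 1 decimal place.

Neyman allocation: nₕ = n·NₕSₕ / Σⱼ NⱼSⱼ.
Σ NⱼSⱼ = 18891·12900 + 18208·3640 + 6690·12800 = 3.9560302 × 10^8.
n_{County 4} = 1758·18208·3640 / (3.9560302 × 10^8) = 294.5.

294.5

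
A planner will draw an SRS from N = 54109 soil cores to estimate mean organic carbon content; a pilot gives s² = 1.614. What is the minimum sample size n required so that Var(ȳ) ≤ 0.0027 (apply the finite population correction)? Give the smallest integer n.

Without fpc, n₀ = s²/D = 1.614/0.0027 = 597.7778.
With fpc, (1 − n/N)·s²/n ≤ D requires n ≥ n₀/(1 + n₀/N) = 597.7778/(1 + 597.7778/54109) = 591.2459.
Rounding up, n = 592.

592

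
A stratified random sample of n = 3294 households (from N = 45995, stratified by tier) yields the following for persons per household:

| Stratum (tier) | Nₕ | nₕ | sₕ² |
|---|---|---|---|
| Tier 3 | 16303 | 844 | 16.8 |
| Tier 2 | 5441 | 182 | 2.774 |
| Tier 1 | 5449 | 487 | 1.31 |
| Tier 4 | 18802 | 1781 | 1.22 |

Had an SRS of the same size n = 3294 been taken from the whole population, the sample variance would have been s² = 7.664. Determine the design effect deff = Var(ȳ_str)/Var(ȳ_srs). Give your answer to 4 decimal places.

1.2572

Var(ȳ_str) = Σ Wₕ²(1−fₕ)sₕ²/nₕ with Wₕ = Nₕ/45995:
  Tier 3: (16303/45995)²·(1−844/16303)·16.8/844 = 0.0023713438
  Tier 2: (5441/45995)²·(1−182/5441)·2.774/182 = 2.0615588 × 10^-4
  Tier 1: (5449/45995)²·(1−487/5449)·1.31/487 = 3.4379112 × 10^-5
  Tier 4: (18802/45995)²·(1−1781/18802)·1.22/1781 = 1.0362482 × 10^-4
  → Var(ȳ_str) = 0.0027155036.
Var(ȳ_srs) = (1 − 3294/45995)·7.664/3294 = 0.0021600277.
deff = 0.0027155036 / 0.0021600277 = 1.2572.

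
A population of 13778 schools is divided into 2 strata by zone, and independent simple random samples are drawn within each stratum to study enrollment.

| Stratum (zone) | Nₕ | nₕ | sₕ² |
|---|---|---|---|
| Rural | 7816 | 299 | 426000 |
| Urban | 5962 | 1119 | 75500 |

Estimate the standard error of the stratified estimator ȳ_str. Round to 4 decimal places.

21.2419

Var(ȳ_str) = Σₕ Wₕ²(1 − fₕ)sₕ²/nₕ with Wₕ = Nₕ/N, N = 13778.
Rural: Wₕ = 0.56728117; term = 0.56728117²·(1 − 0.03825486)·426000/299 = 440.95589.
Urban: Wₕ = 0.43271883; term = 0.43271883²·(1 − 0.18768870)·75500/1119 = 10.262447.
Sum = 451.21834.
SE = √(451.21834) = 21.2419.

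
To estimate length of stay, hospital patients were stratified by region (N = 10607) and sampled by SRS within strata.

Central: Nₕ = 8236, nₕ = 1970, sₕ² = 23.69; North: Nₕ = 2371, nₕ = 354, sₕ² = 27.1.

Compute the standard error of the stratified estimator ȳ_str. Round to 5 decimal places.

Var(ȳ_str) = Σₕ Wₕ²(1 − fₕ)sₕ²/nₕ with Wₕ = Nₕ/N, N = 10607.
Central: Wₕ = 0.77646837; term = 0.77646837²·(1 − 0.23919378)·23.69/1970 = 0.0055159513.
North: Wₕ = 0.22353163; term = 0.22353163²·(1 − 0.14930409)·27.1/354 = 0.003254006.
Sum = 0.0087699573.
SE = √(0.0087699573) = 0.09365.

0.09365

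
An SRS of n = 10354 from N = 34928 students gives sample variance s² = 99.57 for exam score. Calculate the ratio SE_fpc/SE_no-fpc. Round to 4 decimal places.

f = n/N = 10354/34928 = 0.29643839.
SE_no-fpc = √(s²/n) = 0.098064129; SE_fpc = √((1−f)s²/n) = 0.082254798.
Ratio = √(1−f) = 0.83878580.

0.8388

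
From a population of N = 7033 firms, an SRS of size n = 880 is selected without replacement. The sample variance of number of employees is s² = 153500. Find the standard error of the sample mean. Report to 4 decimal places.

Under SRS without replacement, Var(ȳ) = (1 − f)·s²/n with f = n/N = 880/7033 = 0.12512441.
Var(ȳ) = (1 − 0.12512441)·153500/880 = 0.87487559·174.43182 = 152.60614.
SE(ȳ) = √(152.60614) = 12.3534.

12.3534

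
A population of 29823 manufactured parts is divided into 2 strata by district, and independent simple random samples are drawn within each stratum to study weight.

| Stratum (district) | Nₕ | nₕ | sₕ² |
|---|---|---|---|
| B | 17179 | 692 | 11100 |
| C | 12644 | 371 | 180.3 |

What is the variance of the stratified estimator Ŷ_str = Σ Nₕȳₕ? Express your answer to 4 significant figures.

Var(Ŷ_str) = Σₕ Nₕ²(1 − fₕ)sₕ²/nₕ.
B: 17179²·(1 − 692/17179)·11100/692 = 4.5431429 × 10^9.
C: 12644²·(1 − 371/12644)·180.3/371 = 7.5414879 × 10^7.
Sum = 4.6185578 × 10^9.

4.619 × 10^9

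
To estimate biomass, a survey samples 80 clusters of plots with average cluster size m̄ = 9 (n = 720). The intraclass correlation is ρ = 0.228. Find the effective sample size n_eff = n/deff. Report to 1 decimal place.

255.0

deff = 1 + (9 − 1)·0.228 = 1 + 1.824 = 2.824.
n_eff = 720 / 2.824 = 255.0.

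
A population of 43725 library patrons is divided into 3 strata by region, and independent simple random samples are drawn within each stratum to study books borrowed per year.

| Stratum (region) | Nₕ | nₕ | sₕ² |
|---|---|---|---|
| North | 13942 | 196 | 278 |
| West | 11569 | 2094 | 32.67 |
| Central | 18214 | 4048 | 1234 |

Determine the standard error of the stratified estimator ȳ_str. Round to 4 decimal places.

0.4292

Var(ȳ_str) = Σₕ Wₕ²(1 − fₕ)sₕ²/nₕ with Wₕ = Nₕ/N, N = 43725.
North: Wₕ = 0.31885649; term = 0.31885649²·(1 − 0.01405824)·278/196 = 0.14217738.
West: Wₕ = 0.26458548; term = 0.26458548²·(1 − 0.18100095)·32.67/2094 = 8.9451548 × 10^-4.
Central: Wₕ = 0.41655803; term = 0.41655803²·(1 − 0.22224662)·1234/4048 = 0.041140313.
Sum = 0.18421221.
SE = √(0.18421221) = 0.4292.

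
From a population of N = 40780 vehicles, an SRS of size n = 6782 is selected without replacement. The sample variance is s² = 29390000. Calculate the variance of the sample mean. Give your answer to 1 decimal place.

Under SRS without replacement, Var(ȳ) = (1 − f)·s²/n with f = n/N = 6782/40780 = 0.16630701.
Var(ȳ) = (1 − 0.16630701)·29390000/6782 = 0.83369299·4333.5299 = 3612.8335.

3612.8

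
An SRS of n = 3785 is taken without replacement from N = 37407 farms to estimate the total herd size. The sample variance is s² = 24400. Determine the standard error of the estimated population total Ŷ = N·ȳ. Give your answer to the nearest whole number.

Var(Ŷ) = N²·Var(ȳ) = N²·(1 − n/N)·s²/n.
f = 3785/37407 = 0.10118427; Var(ȳ) = 0.89881573·24400/3785 = 5.794215.
Var(Ŷ) = 37407² · 5.794215 = 8.1077503 × 10^9.
SE(Ŷ) = √(8.1077503 × 10^9) = 90043.

90043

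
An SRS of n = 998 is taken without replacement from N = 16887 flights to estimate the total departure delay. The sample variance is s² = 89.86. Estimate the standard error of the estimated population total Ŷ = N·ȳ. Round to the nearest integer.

Var(Ŷ) = N²·Var(ȳ) = N²·(1 − n/N)·s²/n.
f = 998/16887 = 0.05909871; Var(ȳ) = 0.94090129·89.86/998 = 0.084718827.
Var(Ŷ) = 16887² · 0.084718827 = 2.4159333 × 10^7.
SE(Ŷ) = √(2.4159333 × 10^7) = 4915.

4915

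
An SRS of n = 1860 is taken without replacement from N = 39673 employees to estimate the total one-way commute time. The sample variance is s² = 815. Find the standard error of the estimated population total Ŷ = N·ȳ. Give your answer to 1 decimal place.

Var(Ŷ) = N²·Var(ȳ) = N²·(1 − n/N)·s²/n.
f = 1860/39673 = 0.04688327; Var(ȳ) = 0.95311673·815/1860 = 0.4176291.
Var(Ŷ) = 39673² · 0.4176291 = 6.5732604 × 10^8.
SE(Ŷ) = √(6.5732604 × 10^8) = 25638.4.

25638.4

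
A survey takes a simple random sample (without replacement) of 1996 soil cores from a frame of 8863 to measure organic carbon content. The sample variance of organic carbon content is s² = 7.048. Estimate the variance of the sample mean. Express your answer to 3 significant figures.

0.00274

Under SRS without replacement, Var(ȳ) = (1 − f)·s²/n with f = n/N = 1996/8863 = 0.22520591.
Var(ȳ) = (1 − 0.22520591)·7.048/1996 = 0.77479409·0.0035310621 = 0.0027358461.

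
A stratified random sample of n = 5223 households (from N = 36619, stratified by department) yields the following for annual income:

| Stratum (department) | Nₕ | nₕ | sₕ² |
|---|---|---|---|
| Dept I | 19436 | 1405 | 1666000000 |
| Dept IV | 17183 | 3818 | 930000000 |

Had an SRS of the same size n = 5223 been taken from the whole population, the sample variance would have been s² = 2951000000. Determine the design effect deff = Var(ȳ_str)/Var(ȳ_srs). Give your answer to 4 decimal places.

Var(ȳ_str) = Σ Wₕ²(1−fₕ)sₕ²/nₕ with Wₕ = Nₕ/36619:
  Dept I: (19436/36619)²·(1−1405/19436)·1666000000/1405 = 309893.46
  Dept IV: (17183/36619)²·(1−3818/17183)·930000000/3818 = 41715.938
  → Var(ȳ_str) = 351609.4.
Var(ȳ_srs) = (1 − 5223/36619)·2951000000/5223 = 484414.38.
deff = 351609.4 / 484414.38 = 0.7258.

0.7258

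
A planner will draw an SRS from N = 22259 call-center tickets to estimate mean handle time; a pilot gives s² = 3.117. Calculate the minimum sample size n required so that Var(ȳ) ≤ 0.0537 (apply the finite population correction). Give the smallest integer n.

58

Without fpc, n₀ = s²/D = 3.117/0.0537 = 58.0447.
With fpc, (1 − n/N)·s²/n ≤ D requires n ≥ n₀/(1 + n₀/N) = 58.0447/(1 + 58.0447/22259) = 57.8937.
Rounding up, n = 58.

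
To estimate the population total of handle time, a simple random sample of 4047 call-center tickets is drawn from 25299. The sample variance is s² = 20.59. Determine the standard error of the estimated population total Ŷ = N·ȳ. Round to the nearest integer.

Var(Ŷ) = N²·Var(ȳ) = N²·(1 − n/N)·s²/n.
f = 4047/25299 = 0.15996680; Var(ȳ) = 0.84003320·20.59/4047 = 0.0042738531.
Var(Ŷ) = 25299² · 0.0042738531 = 2.7354344 × 10^6.
SE(Ŷ) = √(2.7354344 × 10^6) = 1654.

1654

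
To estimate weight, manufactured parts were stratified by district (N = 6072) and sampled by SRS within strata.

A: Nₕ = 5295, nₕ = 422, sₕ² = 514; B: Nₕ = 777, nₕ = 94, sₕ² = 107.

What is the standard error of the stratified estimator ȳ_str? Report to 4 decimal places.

0.9321

Var(ȳ_str) = Σₕ Wₕ²(1 − fₕ)sₕ²/nₕ with Wₕ = Nₕ/N, N = 6072.
A: Wₕ = 0.87203557; term = 0.87203557²·(1 − 0.07969783)·514/422 = 0.85241193.
B: Wₕ = 0.12796443; term = 0.12796443²·(1 − 0.12097812)·107/94 = 0.016384535.
Sum = 0.86879647.
SE = √(0.86879647) = 0.9321.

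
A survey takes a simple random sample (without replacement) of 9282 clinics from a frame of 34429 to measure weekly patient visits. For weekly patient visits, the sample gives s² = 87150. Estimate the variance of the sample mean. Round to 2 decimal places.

Under SRS without replacement, Var(ȳ) = (1 − f)·s²/n with f = n/N = 9282/34429 = 0.26959830.
Var(ȳ) = (1 − 0.26959830)·87150/9282 = 0.73040170·9.3891403 = 6.857844.

6.86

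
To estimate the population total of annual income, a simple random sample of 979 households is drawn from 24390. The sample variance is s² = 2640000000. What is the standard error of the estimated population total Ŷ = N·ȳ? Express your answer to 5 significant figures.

Var(Ŷ) = N²·Var(ȳ) = N²·(1 − n/N)·s²/n.
f = 979/24390 = 0.04013940; Var(ȳ) = 0.95986060·2640000000/979 = 2.5883881 × 10^6.
Var(Ŷ) = 24390² · (2.5883881 × 10^6) = 1.5397599 × 10^15.
SE(Ŷ) = √(1.5397599 × 10^15) = 3.9240 × 10^7.

3.9240 × 10^7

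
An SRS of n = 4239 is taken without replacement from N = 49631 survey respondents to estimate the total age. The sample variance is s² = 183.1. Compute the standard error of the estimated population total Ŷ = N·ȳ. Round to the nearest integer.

9865

Var(Ŷ) = N²·Var(ȳ) = N²·(1 − n/N)·s²/n.
f = 4239/49631 = 0.08541033; Var(ȳ) = 0.91458967·183.1/4239 = 0.039504923.
Var(Ŷ) = 49631² · 0.039504923 = 9.7309955 × 10^7.
SE(Ŷ) = √(9.7309955 × 10^7) = 9865.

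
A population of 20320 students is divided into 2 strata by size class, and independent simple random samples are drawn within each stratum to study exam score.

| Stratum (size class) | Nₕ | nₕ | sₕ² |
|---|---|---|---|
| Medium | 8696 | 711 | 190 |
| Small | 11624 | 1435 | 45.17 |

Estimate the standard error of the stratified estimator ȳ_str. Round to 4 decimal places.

0.2323

Var(ȳ_str) = Σₕ Wₕ²(1 − fₕ)sₕ²/nₕ with Wₕ = Nₕ/N, N = 20320.
Medium: Wₕ = 0.42795276; term = 0.42795276²·(1 − 0.08176173)·190/711 = 0.044939791.
Small: Wₕ = 0.57204724; term = 0.57204724²·(1 − 0.12345148)·45.17/1435 = 0.0090289645.
Sum = 0.053968756.
SE = √(0.053968756) = 0.2323.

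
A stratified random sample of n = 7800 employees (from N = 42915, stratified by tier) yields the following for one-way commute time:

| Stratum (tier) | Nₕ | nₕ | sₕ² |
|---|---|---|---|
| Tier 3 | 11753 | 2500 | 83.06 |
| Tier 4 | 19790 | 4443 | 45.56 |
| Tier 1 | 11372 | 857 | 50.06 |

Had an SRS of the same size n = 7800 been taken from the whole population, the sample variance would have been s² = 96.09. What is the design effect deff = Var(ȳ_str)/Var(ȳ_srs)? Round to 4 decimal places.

Var(ȳ_str) = Σ Wₕ²(1−fₕ)sₕ²/nₕ with Wₕ = Nₕ/42915:
  Tier 3: (11753/42915)²·(1−2500/11753)·83.06/2500 = 0.0019618463
  Tier 4: (19790/42915)²·(1−4443/19790)·45.56/4443 = 0.0016910578
  Tier 1: (11372/42915)²·(1−857/11372)·50.06/857 = 0.0037926077
  → Var(ȳ_str) = 0.0074455118.
Var(ȳ_srs) = (1 − 7800/42915)·96.09/7800 = 0.010080154.
deff = 0.0074455118 / 0.010080154 = 0.7386.

0.7386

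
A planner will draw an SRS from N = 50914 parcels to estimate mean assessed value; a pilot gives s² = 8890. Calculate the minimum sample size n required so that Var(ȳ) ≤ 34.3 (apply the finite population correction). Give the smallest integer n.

Without fpc, n₀ = s²/D = 8890/34.3 = 259.1837.
With fpc, (1 − n/N)·s²/n ≤ D requires n ≥ n₀/(1 + n₀/N) = 259.1837/(1 + 259.1837/50914) = 257.8710.
Rounding up, n = 258.

258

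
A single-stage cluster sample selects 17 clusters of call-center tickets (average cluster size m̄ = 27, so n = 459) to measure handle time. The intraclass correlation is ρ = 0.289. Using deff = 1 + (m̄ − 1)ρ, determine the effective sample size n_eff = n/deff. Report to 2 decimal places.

deff = 1 + (27 − 1)·0.289 = 1 + 7.514 = 8.514.
n_eff = 459 / 8.514 = 53.91.

53.91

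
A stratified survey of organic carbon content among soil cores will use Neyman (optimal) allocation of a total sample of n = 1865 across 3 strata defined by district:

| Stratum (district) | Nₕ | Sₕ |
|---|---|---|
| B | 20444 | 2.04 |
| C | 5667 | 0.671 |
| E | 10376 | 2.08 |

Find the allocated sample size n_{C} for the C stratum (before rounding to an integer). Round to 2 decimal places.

105.70

Neyman allocation: nₕ = n·NₕSₕ / Σⱼ NⱼSⱼ.
Σ NⱼSⱼ = 20444·2.04 + 5667·0.671 + 10376·2.08 = 67090.397.
n_{C} = 1865·5667·0.671 / 67090.397 = 105.70.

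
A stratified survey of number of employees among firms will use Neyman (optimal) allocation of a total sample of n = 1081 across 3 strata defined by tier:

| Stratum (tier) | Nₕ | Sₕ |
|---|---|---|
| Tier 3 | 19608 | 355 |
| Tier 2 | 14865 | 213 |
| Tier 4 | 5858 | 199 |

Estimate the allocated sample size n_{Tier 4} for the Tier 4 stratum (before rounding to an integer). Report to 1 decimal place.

111.6

Neyman allocation: nₕ = n·NₕSₕ / Σⱼ NⱼSⱼ.
Σ NⱼSⱼ = 19608·355 + 14865·213 + 5858·199 = 1.1292827 × 10^7.
n_{Tier 4} = 1081·5858·199 / (1.1292827 × 10^7) = 111.6.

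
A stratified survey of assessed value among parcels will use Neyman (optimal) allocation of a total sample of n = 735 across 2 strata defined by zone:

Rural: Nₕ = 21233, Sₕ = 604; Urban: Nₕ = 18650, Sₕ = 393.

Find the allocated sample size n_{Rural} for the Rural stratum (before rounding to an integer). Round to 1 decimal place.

467.7

Neyman allocation: nₕ = n·NₕSₕ / Σⱼ NⱼSⱼ.
Σ NⱼSⱼ = 21233·604 + 18650·393 = 2.0154182 × 10^7.
n_{Rural} = 735·21233·604 / (2.0154182 × 10^7) = 467.7.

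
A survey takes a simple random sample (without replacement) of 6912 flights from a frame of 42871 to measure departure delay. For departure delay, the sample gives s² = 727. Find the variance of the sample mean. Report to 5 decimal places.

0.08822

Under SRS without replacement, Var(ȳ) = (1 − f)·s²/n with f = n/N = 6912/42871 = 0.16122787.
Var(ȳ) = (1 − 0.16122787)·727/6912 = 0.83877213·0.1051794 = 0.088221548.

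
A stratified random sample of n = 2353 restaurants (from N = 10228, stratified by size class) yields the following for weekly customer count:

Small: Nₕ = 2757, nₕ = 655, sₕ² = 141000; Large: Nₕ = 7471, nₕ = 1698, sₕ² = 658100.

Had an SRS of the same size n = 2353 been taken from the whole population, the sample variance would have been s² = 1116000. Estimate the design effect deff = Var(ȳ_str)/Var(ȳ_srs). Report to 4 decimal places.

Var(ȳ_str) = Σ Wₕ²(1−fₕ)sₕ²/nₕ with Wₕ = Nₕ/10228:
  Small: (2757/10228)²·(1−655/2757)·141000/655 = 11.925205
  Large: (7471/10228)²·(1−1698/7471)·658100/1698 = 159.79127
  → Var(ȳ_str) = 171.71648.
Var(ȳ_srs) = (1 − 2353/10228)·1116000/2353 = 365.1759.
deff = 171.71648 / 365.1759 = 0.4702.

0.4702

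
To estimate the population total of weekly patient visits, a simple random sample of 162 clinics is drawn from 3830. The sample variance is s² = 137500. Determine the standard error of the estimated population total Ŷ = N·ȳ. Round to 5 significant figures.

109200

Var(Ŷ) = N²·Var(ȳ) = N²·(1 − n/N)·s²/n.
f = 162/3830 = 0.04229765; Var(ȳ) = 0.95770235·137500/162 = 812.86465.
Var(Ŷ) = 3830² · 812.86465 = 1.192383 × 10^10.
SE(Ŷ) = √(1.192383 × 10^10) = 109200.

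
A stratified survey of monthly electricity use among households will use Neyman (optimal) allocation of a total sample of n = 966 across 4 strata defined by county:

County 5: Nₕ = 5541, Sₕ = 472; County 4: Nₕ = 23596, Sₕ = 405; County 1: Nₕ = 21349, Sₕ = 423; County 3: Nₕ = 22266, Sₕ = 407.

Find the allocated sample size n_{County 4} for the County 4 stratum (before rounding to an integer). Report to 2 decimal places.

Neyman allocation: nₕ = n·NₕSₕ / Σⱼ NⱼSⱼ.
Σ NⱼSⱼ = 5541·472 + 23596·405 + 21349·423 + 22266·407 = 3.0264621 × 10^7.
n_{County 4} = 966·23596·405 / (3.0264621 × 10^7) = 305.02.

305.02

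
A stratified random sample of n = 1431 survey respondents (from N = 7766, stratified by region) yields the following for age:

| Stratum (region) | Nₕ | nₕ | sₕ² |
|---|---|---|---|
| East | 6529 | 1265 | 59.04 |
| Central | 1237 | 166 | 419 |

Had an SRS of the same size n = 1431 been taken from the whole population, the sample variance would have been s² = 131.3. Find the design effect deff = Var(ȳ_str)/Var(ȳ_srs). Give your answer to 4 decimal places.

1.0961

Var(ȳ_str) = Σ Wₕ²(1−fₕ)sₕ²/nₕ with Wₕ = Nₕ/7766:
  East: (6529/7766)²·(1−1265/6529)·59.04/1265 = 0.026596446
  Central: (1237/7766)²·(1−166/1237)·419/166 = 0.055446014
  → Var(ȳ_str) = 0.08204246.
Var(ȳ_srs) = (1 − 1431/7766)·131.3/1431 = 0.074846988.
deff = 0.08204246 / 0.074846988 = 1.0961.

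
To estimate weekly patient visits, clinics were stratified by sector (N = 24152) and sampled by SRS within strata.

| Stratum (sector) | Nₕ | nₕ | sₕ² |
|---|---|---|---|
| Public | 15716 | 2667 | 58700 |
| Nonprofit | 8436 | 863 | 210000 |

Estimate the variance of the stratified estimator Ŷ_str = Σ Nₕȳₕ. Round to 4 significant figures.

2.006 × 10^10

Var(Ŷ_str) = Σₕ Nₕ²(1 − fₕ)sₕ²/nₕ.
Public: 15716²·(1 − 2667/15716)·58700/2667 = 4.5137171 × 10^9.
Nonprofit: 8436²·(1 − 863/8436)·210000/863 = 1.5545798 × 10^10.
Sum = 2.0059515 × 10^10.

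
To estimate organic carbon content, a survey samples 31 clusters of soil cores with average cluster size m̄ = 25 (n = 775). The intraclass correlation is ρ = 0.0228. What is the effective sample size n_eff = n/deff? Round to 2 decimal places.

500.90

deff = 1 + (25 − 1)·0.0228 = 1 + 0.5472 = 1.5472.
n_eff = 775 / 1.5472 = 500.90.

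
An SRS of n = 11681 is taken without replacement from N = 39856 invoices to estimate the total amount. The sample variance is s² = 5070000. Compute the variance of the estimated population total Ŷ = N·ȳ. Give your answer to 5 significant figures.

4.8740 × 10^11

Var(Ŷ) = N²·Var(ȳ) = N²·(1 − n/N)·s²/n.
f = 11681/39856 = 0.29308009; Var(ȳ) = 0.70691991·5070000/11681 = 306.83023.
Var(Ŷ) = 39856² · 306.83023 = 4.8740005 × 10^11.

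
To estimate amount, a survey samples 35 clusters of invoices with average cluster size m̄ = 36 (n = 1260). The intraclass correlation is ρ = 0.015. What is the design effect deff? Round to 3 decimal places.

1.525

deff = 1 + (36 − 1)·0.015 = 1 + 0.525 = 1.525.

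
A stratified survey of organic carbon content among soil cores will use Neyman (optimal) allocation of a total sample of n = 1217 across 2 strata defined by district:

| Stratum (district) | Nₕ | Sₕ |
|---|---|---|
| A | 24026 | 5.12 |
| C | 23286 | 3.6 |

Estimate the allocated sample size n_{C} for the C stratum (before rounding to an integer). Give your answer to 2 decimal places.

493.23

Neyman allocation: nₕ = n·NₕSₕ / Σⱼ NⱼSⱼ.
Σ NⱼSⱼ = 24026·5.12 + 23286·3.6 = 206842.72.
n_{C} = 1217·23286·3.6 / 206842.72 = 493.23.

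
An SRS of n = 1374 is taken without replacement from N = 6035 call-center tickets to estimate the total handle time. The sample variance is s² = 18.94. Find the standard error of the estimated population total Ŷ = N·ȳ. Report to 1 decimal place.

622.7

Var(Ŷ) = N²·Var(ȳ) = N²·(1 − n/N)·s²/n.
f = 1374/6035 = 0.22767191; Var(ȳ) = 0.77232809·18.94/1374 = 0.010646211.
Var(Ŷ) = 6035² · 0.010646211 = 387748.05.
SE(Ŷ) = √(387748.05) = 622.7.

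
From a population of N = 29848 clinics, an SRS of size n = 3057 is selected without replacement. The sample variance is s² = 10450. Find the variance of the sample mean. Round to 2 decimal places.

3.07

Under SRS without replacement, Var(ȳ) = (1 − f)·s²/n with f = n/N = 3057/29848 = 0.10241892.
Var(ȳ) = (1 − 0.10241892)·10450/3057 = 0.89758108·3.418384 = 3.0682768.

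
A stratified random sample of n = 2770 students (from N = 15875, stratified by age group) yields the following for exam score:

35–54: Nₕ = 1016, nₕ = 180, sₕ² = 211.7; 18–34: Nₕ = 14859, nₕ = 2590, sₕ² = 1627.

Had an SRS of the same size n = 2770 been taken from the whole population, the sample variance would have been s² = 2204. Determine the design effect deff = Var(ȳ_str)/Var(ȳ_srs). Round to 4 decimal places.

0.6979

Var(ȳ_str) = Σ Wₕ²(1−fₕ)sₕ²/nₕ with Wₕ = Nₕ/15875:
  35–54: (1016/15875)²·(1−180/1016)·211.7/180 = 0.0039638834
  18–34: (14859/15875)²·(1−2590/14859)·1627/2590 = 0.45442171
  → Var(ȳ_str) = 0.45838559.
Var(ȳ_srs) = (1 − 2770/15875)·2204/2770 = 0.65683322.
deff = 0.45838559 / 0.65683322 = 0.6979.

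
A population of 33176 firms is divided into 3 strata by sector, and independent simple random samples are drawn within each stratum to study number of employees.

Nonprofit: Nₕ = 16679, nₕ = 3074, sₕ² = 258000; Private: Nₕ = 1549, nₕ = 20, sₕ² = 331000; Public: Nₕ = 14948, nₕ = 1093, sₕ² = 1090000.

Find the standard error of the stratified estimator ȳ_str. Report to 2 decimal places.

Var(ȳ_str) = Σₕ Wₕ²(1 − fₕ)sₕ²/nₕ with Wₕ = Nₕ/N, N = 33176.
Nonprofit: Wₕ = 0.50274295; term = 0.50274295²·(1 − 0.18430362)·258000/3074 = 17.303595.
Private: Wₕ = 0.04669038; term = 0.04669038²·(1 − 0.01291156)·331000/20 = 35.613024.
Public: Wₕ = 0.45056667; term = 0.45056667²·(1 − 0.07312015)·1090000/1093 = 187.64972.
Sum = 240.56634.
SE = √(240.56634) = 15.51.

15.51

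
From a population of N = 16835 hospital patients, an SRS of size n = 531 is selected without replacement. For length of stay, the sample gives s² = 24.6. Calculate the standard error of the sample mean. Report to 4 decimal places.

Under SRS without replacement, Var(ȳ) = (1 − f)·s²/n with f = n/N = 531/16835 = 0.03154143.
Var(ȳ) = (1 − 0.03154143)·24.6/531 = 0.96845857·0.046327684 = 0.044866442.
SE(ȳ) = √(0.044866442) = 0.2118.

0.2118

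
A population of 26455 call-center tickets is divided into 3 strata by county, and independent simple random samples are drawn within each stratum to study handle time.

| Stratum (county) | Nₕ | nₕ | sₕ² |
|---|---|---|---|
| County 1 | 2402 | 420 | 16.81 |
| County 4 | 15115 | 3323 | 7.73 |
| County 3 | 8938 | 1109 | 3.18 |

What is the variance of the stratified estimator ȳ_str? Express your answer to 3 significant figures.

Var(ȳ_str) = Σₕ Wₕ²(1 − fₕ)sₕ²/nₕ with Wₕ = Nₕ/N, N = 26455.
County 1: Wₕ = 0.09079569; term = 0.09079569²·(1 − 0.17485429)·16.81/420 = 2.7225731 × 10^-4.
County 4: Wₕ = 0.57134757; term = 0.57134757²·(1 − 0.21984783)·7.73/3323 = 5.9241936 × 10^-4.
County 3: Wₕ = 0.33785674; term = 0.33785674²·(1 − 0.12407697)·3.18/1109 = 2.8669933 × 10^-4.
Sum = 0.001151376.

0.00115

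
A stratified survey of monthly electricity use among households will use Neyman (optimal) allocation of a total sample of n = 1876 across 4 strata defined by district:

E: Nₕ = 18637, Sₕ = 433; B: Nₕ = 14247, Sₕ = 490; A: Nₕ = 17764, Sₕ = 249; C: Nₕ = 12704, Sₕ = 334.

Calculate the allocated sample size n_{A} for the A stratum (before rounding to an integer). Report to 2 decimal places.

349.87

Neyman allocation: nₕ = n·NₕSₕ / Σⱼ NⱼSⱼ.
Σ NⱼSⱼ = 18637·433 + 14247·490 + 17764·249 + 12704·334 = 2.3717223 × 10^7.
n_{A} = 1876·17764·249 / (2.3717223 × 10^7) = 349.87.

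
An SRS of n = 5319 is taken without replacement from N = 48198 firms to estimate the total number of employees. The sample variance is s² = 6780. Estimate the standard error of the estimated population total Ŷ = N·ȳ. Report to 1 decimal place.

Var(Ŷ) = N²·Var(ȳ) = N²·(1 − n/N)·s²/n.
f = 5319/48198 = 0.11035728; Var(ȳ) = 0.88964272·6780/5319 = 1.134006.
Var(Ŷ) = 48198² · 1.134006 = 2.6343495 × 10^9.
SE(Ŷ) = √(2.6343495 × 10^9) = 51325.9.

51325.9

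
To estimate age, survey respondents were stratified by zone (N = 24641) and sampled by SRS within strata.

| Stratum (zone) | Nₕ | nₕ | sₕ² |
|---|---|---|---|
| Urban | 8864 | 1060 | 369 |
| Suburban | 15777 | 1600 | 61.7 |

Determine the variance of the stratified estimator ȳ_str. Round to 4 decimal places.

0.0539

Var(ȳ_str) = Σₕ Wₕ²(1 − fₕ)sₕ²/nₕ with Wₕ = Nₕ/N, N = 24641.
Urban: Wₕ = 0.35972566; term = 0.35972566²·(1 − 0.11958484)·369/1060 = 0.03965983.
Suburban: Wₕ = 0.64027434; term = 0.64027434²·(1 − 0.10141345)·61.7/1600 = 0.014205525.
Sum = 0.053865355.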